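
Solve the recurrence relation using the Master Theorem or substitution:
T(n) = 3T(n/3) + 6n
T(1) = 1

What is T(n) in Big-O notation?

By Master Theorem: a=3, b=3, f(n)=6n. Since log_3(3) = 1 and f(n) = Θ(n^1), Case 2 applies. T(n) = O(n log n).

Answer: O(n log n)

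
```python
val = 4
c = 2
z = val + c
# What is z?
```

Trace:
`val = 4` → val = 4
`c = 2` → c = 2
`z = val + c` → z = 6
So z = 6

Answer: 6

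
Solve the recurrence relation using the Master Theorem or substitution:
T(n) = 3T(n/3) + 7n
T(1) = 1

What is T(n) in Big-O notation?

By Master Theorem: a=3, b=3, f(n)=7n. Since log_3(3) = 1 and f(n) = Θ(n^1), Case 2 applies. T(n) = O(n log n).

Answer: O(n log n)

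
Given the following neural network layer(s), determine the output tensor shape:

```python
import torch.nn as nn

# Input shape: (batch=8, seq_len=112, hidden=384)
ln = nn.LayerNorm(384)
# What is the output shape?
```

Input: (8, 112, 384) -> Output: (8, 112, 384)

Answer: (8, 112, 384)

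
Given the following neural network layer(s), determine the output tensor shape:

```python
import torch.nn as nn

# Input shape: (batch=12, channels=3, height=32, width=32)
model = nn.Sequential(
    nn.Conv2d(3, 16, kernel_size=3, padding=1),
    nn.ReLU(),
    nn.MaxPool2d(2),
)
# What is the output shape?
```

Input: (12, 3, 32, 32) -> after Conv2d: (12, 16, 32, 32) -> after ReLU: (12, 16, 32, 32) -> Output: (12, 16, 16, 16)

Answer: (12, 16, 16, 16)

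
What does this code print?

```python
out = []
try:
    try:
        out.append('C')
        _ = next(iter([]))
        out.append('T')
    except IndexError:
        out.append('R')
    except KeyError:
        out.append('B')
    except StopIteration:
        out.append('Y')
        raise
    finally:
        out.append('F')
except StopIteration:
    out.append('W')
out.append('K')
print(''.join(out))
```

Execution trace: 'C' (inner try body) → 'Y' (inner except StopIteration) → 'F' (inner finally) → 'W' (outer except StopIteration) → 'K' (after the try/except). Output: CYFWK

Answer: CYFWK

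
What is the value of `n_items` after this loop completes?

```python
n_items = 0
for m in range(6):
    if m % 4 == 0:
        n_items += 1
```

Count numbers divisible by 4 in range(6)
`n_items` takes the values: 0 → 1 → 2

Answer: 2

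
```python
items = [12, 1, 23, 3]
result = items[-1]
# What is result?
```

Trace:
`items = [12, 1, 23, 3]` → items = [12, 1, 23, 3]
`result = items[-1]` → result = 3
So result = 3

Answer: 3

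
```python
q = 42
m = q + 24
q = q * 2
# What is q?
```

Trace:
`q = 42` → q = 42
`m = q + 24` → m = 66
`q = q * 2` → q = 84
So q = 84

Answer: 84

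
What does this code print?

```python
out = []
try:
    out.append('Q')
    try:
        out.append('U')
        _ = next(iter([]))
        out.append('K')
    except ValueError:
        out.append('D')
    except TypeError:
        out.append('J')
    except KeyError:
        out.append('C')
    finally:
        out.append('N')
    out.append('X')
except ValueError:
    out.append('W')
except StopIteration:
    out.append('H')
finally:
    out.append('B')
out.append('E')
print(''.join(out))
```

Execution trace: 'Q' (try body) → 'U' (inner try body) → 'N' (inner finally) → 'H' (except StopIteration) → 'B' (finally) → 'E' (after the try/except). Output: QUNHBE

Answer: QUNHBE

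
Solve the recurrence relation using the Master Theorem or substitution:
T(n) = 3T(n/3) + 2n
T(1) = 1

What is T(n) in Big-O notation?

By Master Theorem: a=3, b=3, f(n)=2n. Since log_3(3) = 1 and f(n) = Θ(n^1), Case 2 applies. T(n) = O(n log n).

Answer: O(n log n)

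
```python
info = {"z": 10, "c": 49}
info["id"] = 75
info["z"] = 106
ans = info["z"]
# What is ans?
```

Trace:
`info = {"z": 10, "c": 49}` → info = {'z': 10, 'c': 49}
`info["id"] = 75` → info = {'z': 10, 'c': 49, 'id': 75}
`info["z"] = 106` → info = {'z': 106, 'c': 49, 'id': 75}
`ans = info["z"]` → ans = 106
So ans = 106

Answer: 106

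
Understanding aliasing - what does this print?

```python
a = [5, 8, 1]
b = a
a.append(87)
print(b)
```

Key concept: basic list aliasing.
Step by step:
`a = [5, 8, 1]` → a = [5, 8, 1]
`b = a` → b = [5, 8, 1] (same object as a)
`a.append(87)` → a = [5, 8, 1, 87] (same object as b); b = [5, 8, 1, 87] (same object as a)
`print(b)` → prints [5, 8, 1, 87]

Answer: [5, 8, 1, 87]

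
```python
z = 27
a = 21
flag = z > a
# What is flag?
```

Trace:
`z = 27` → z = 27
`a = 21` → a = 21
`flag = z > a` → flag = True
So flag = True

Answer: True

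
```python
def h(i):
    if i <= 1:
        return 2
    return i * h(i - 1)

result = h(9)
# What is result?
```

h(9) = 9 * 8 * 7 * 6 * 5 * 4 * 3 * 2 * 2 = 725760

Answer: 725760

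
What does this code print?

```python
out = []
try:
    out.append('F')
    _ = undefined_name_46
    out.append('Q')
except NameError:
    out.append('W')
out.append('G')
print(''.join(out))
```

Execution trace: 'F' (try body) → 'W' (except NameError) → 'G' (after the try/except). Output: FWG

Answer: FWG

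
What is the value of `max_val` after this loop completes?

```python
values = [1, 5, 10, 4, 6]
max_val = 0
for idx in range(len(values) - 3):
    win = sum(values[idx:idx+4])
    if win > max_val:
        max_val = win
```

Max sum of 4-element window in [1, 5, 10, 4, 6]
`max_val` takes the values: 0 → 20 → 25

Answer: 25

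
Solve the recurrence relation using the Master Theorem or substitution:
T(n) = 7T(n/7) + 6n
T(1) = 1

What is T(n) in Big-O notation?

By Master Theorem: a=7, b=7, f(n)=6n. Since log_7(7) = 1 and f(n) = Θ(n^1), Case 2 applies. T(n) = O(n log n).

Answer: O(n log n)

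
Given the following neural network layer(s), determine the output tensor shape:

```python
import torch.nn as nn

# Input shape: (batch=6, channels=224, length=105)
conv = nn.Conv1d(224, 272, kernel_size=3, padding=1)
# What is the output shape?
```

Input: (6, 224, 105) -> Output: (6, 272, 105)

Answer: (6, 272, 105)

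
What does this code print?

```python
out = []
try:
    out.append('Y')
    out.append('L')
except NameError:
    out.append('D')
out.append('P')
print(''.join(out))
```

Execution trace: 'Y' (try body) → 'L' (try body, no exception) → 'P' (after the try/except). Output: YLP

Answer: YLP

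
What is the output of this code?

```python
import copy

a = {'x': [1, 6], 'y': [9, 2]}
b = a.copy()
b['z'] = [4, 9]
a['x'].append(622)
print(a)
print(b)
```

Key concept: shallow copy of dict with mutable values.
Step by step:
`a = {'x': [1, 6], 'y': [9, 2]}` → a = {'x': [1, 6], 'y': [9, 2]}
`b = a.copy()` → b = {'x': [1, 6], 'y': [9, 2]}
`b['z'] = [4, 9]` → b = {'x': [1, 6], 'y': [9, 2], 'z': [4, 9]}
`a['x'].append(622)` → a = {'x': [1, 6, 622], 'y': [9, 2]}; b = {'x': [1, 6, 622], 'y': [9, 2], 'z': [4, 9]}
`print(a)` → prints {'x': [1, 6, 622], 'y': [9, 2]}
`print(b)` → prints {'x': [1, 6, 622], 'y': [9, 2], 'z': [4, 9]}

Answer:
{'x': [1, 6, 622], 'y': [9, 2]}
{'x': [1, 6, 622], 'y': [9, 2], 'z': [4, 9]}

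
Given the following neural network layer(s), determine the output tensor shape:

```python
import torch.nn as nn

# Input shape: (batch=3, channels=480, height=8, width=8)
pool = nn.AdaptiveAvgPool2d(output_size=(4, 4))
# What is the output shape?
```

Input: (3, 480, 8, 8) -> Output: (3, 480, 4, 4)

Answer: (3, 480, 4, 4)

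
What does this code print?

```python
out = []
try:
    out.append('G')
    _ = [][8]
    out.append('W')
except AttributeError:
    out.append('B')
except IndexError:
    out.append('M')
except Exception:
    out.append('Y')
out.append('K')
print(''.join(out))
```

Execution trace: 'G' (try body) → 'M' (except IndexError) → 'K' (after the try/except). Output: GMK

Answer: GMK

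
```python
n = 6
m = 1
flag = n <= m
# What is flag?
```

Trace:
`n = 6` → n = 6
`m = 1` → m = 1
`flag = n <= m` → flag = False
So flag = False

Answer: False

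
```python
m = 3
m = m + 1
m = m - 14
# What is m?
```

Trace:
`m = 3` → m = 3
`m = m + 1` → m = 4
`m = m - 14` → m = -10
So m = -10

Answer: -10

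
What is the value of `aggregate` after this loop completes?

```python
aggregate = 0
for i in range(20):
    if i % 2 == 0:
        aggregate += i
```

Sum of even numbers 0 to 19
`aggregate` takes the values: 0 → 2 → 6 → 12 → 20 → 30 → 42 → 56 → 72 → 90

Answer: 90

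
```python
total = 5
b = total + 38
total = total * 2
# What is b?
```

Trace:
`total = 5` → total = 5
`b = total + 38` → b = 43
`total = total * 2` → total = 10
So b = 43

Answer: 43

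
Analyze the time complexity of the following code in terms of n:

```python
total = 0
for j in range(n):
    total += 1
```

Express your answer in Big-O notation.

Each loop level contributes: n. Multiplying the contributions gives O(n).

Answer: O(n)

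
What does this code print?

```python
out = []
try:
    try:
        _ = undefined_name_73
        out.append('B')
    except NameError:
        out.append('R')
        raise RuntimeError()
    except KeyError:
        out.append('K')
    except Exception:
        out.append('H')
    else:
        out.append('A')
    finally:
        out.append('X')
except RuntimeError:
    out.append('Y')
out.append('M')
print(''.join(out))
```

Execution trace: 'R' (except NameError) → 'X' (finally) → 'Y' (outer except RuntimeError) → 'M' (after the try/except). Output: RXYM

Answer: RXYM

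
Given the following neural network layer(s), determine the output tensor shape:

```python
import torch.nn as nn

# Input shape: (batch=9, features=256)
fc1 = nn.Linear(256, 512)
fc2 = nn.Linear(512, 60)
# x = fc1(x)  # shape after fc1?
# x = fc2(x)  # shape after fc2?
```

Input: (9, 256) -> after fc1: (9, 512) -> Output: (9, 60)

Answer: (9, 60)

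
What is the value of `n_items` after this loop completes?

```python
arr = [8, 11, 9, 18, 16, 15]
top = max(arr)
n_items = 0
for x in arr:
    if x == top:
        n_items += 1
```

Count of max value 18 in [8, 11, 9, 18, 16, 15]
`n_items` takes the values: 0 → 1

Answer: 1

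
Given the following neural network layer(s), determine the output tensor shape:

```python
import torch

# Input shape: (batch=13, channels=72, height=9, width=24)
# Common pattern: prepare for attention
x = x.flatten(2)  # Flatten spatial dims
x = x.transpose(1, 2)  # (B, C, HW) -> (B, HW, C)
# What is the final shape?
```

Input: (13, 72, 9, 24) -> after flatten(2): (13, 72, 216) -> Output: (13, 216, 72)

Answer: (13, 216, 72)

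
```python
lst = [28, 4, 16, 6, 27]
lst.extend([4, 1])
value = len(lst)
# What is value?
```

Trace:
`lst = [28, 4, 16, 6, 27]` → lst = [28, 4, 16, 6, 27]
`lst.extend([4, 1])` → lst = [28, 4, 16, 6, 27, 4, 1]
`value = len(lst)` → value = 7
So value = 7

Answer: 7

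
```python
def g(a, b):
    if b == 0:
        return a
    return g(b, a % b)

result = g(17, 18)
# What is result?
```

g(17, 18) -> g(18, 17) -> g(17, 1) -> g(1, 0) -> 1

Answer: 1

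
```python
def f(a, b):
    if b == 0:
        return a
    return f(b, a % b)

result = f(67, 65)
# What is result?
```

f(67, 65) -> f(65, 2) -> f(2, 1) -> f(1, 0) -> 1

Answer: 1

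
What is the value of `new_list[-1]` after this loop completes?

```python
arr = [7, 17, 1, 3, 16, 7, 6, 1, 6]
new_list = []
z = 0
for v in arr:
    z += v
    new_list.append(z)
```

Cumulative sum ends at 64
`new_list` takes the values: [] → [7] → [7, 24] → [7, 24, 25] → [7, 24, 25, 28] → [7, 24, 25, 28, 44] → [7, 24, 25, 28, 44, 51] → [7, 24, 25, 28, 44, 51, 57] → [7, 24, 25, 28, 44, 51, 57, 58] → [7, 24, 25, 28, 44, 51, 57, 58, 64]
So `new_list[-1]` = 64

Answer: 64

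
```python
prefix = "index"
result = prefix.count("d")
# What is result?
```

Trace:
`prefix = "index"` → prefix = 'index'
`result = prefix.count("d")` → result = 1
So result = 1

Answer: 1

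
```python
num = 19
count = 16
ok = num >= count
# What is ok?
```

Trace:
`num = 19` → num = 19
`count = 16` → count = 16
`ok = num >= count` → ok = True
So ok = True

Answer: True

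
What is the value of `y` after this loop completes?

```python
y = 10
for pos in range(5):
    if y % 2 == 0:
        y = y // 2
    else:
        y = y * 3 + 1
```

Collatz-style transformation from 10
`y` takes the values: 10 → 5 → 16 → 8 → 4 → 2

Answer: 2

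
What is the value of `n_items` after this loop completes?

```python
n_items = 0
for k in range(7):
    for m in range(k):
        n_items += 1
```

Triangle number: 0+1+2+...+6
`n_items` takes the values: 0 → 1 → 2 → 3 → 4 → 5 → 6 → 7 → 8 → 9 → 10 → 11 → 12 → 13 → 14 → 15 → 16 → 17 → 18 → 19 → 20 → 21

Answer: 21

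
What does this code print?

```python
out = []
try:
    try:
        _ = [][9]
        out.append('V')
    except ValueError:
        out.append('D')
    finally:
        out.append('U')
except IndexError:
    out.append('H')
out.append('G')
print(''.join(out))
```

Execution trace: 'U' (finally) → 'H' (outer except IndexError) → 'G' (after the try/except). Output: UHG

Answer: UHG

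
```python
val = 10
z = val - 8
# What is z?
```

Trace:
`val = 10` → val = 10
`z = val - 8` → z = 2
So z = 2

Answer: 2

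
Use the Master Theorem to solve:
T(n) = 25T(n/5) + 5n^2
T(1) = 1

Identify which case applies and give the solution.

a=25, b=5, f(n)=5n^2. log_5(25) = 2. Since c=2 = 2, Case 2 applies: T(n) = Θ(n^log_b(a) · log n) = O(n^2 log n).

Answer: O(n^2 log n) - Case 2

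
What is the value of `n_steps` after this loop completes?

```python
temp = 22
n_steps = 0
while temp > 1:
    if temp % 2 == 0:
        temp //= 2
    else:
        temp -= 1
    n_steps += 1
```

Steps to reduce 22 to 1
`n_steps` takes the values: 0 → 1 → 2 → 3 → 4 → 5 → 6

Answer: 6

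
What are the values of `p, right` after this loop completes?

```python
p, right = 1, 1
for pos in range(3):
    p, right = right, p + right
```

Fibonacci: after 3 iterations
`p, right` takes the values: (1, 1) → (1, 2) → (2, 3) → (3, 5)

Answer: 3, 5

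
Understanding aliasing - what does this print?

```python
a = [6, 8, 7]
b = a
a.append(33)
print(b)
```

Key concept: basic list aliasing.
Step by step:
`a = [6, 8, 7]` → a = [6, 8, 7]
`b = a` → b = [6, 8, 7] (same object as a)
`a.append(33)` → a = [6, 8, 7, 33] (same object as b); b = [6, 8, 7, 33] (same object as a)
`print(b)` → prints [6, 8, 7, 33]

Answer: [6, 8, 7, 33]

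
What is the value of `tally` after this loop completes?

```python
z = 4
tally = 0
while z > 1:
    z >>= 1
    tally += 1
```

Count right shifts until 1
`tally` takes the values: 0 → 1 → 2

Answer: 2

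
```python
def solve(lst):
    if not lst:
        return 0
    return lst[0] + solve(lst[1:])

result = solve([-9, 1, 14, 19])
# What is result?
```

(-9) + 1 + 14 + 19 + 0 = 25

Answer: 25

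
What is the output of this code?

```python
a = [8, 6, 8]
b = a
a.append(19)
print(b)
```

Key concept: basic list aliasing.
Step by step:
`a = [8, 6, 8]` → a = [8, 6, 8]
`b = a` → b = [8, 6, 8] (same object as a)
`a.append(19)` → a = [8, 6, 8, 19] (same object as b); b = [8, 6, 8, 19] (same object as a)
`print(b)` → prints [8, 6, 8, 19]

Answer: [8, 6, 8, 19]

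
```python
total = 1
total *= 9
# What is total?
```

Trace:
`total = 1` → total = 1
`total *= 9` → total = 9
So total = 9

Answer: 9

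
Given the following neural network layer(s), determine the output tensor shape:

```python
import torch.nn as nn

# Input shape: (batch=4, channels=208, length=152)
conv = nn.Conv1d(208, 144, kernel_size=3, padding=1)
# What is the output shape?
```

Input: (4, 208, 152) -> Output: (4, 144, 152)

Answer: (4, 144, 152)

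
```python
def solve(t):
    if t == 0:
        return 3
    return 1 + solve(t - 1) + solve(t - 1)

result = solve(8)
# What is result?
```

solve(t) = 1 + 2·solve(t-1), solve(0)=3. Closed form: (3+1)·2^8 - 1 = 1023.

Answer: 1023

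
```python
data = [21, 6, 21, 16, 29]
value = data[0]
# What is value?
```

Trace:
`data = [21, 6, 21, 16, 29]` → data = [21, 6, 21, 16, 29]
`value = data[0]` → value = 21
So value = 21

Answer: 21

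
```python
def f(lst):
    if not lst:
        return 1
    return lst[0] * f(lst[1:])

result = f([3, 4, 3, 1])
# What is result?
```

Product over [3, 4, 3, 1] = 3 * 4 * 3 * 1 = 36

Answer: 36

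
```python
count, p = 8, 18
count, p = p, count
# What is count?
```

Trace:
`count, p = 8, 18` → count = 8; p = 18
`count, p = p, count` → count = 18; p = 8
So count = 18

Answer: 18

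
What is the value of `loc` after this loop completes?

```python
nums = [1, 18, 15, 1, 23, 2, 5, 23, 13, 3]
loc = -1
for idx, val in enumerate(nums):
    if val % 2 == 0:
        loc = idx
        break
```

First even number index in [1, 18, 15, 1, 23, 2, 5, 23, 13, 3]
`loc` takes the values: -1 → 1

Answer: 1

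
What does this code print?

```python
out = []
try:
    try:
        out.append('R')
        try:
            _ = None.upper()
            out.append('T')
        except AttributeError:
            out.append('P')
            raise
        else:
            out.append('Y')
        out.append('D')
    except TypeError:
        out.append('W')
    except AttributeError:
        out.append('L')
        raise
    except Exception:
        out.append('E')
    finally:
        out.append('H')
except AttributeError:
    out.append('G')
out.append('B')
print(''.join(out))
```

Execution trace: 'R' (try body) → 'P' (inner except AttributeError) → 'L' (except AttributeError) → 'H' (finally) → 'G' (outer except AttributeError) → 'B' (after the try/except). Output: RPLHGB

Answer: RPLHGB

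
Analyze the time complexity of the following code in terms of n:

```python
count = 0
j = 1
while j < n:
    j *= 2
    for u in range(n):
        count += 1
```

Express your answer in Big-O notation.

Each loop level contributes: log n × n. Multiplying the contributions gives O(n log n).

Answer: O(n log n)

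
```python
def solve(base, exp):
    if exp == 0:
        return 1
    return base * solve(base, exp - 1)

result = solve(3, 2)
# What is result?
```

solve(3, 2) = 3 * 3 = 9

Answer: 9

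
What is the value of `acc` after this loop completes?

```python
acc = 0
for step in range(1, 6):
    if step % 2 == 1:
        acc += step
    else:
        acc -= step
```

Add odd, subtract even
`acc` takes the values: 0 → 1 → -1 → 2 → -2 → 3

Answer: 3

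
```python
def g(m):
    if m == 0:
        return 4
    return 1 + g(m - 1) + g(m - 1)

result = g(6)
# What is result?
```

g(m) = 1 + 2·g(m-1), g(0)=4. Closed form: (4+1)·2^6 - 1 = 319.

Answer: 319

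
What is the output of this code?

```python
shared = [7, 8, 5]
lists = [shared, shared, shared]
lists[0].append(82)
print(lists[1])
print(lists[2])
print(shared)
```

Key concept: list of same reference.
Step by step:
`shared = [7, 8, 5]` → shared = [7, 8, 5]
`lists = [shared, shared, shared]` → lists = [[7, 8, 5], [7, 8, 5], [7, 8, 5]]
`lists[0].append(82)` → shared = [7, 8, 5, 82]; lists = [[7, 8, 5, 82], [7, 8, 5, 82], [7, 8, 5, 82]]
`print(lists[1])` → prints [7, 8, 5, 82]
`print(lists[2])` → prints [7, 8, 5, 82]
`print(shared)` → prints [7, 8, 5, 82]

Answer:
[7, 8, 5, 82]
[7, 8, 5, 82]
[7, 8, 5, 82]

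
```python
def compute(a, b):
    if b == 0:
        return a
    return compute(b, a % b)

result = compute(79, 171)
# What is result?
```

compute(79, 171) -> compute(171, 79) -> compute(79, 13) -> compute(13, 1) -> compute(1, 0) -> 1

Answer: 1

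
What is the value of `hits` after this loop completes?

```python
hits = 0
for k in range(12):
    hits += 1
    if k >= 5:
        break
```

Loop breaks when k reaches 5, hits is 6
`hits` takes the values: 0 → 1 → 2 → 3 → 4 → 5 → 6

Answer: 6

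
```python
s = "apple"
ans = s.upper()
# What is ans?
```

Trace:
`s = "apple"` → s = 'apple'
`ans = s.upper()` → ans = 'APPLE'
So ans = 'APPLE'

Answer: 'APPLE'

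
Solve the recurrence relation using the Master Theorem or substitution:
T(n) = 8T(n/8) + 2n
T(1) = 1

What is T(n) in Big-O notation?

By Master Theorem: a=8, b=8, f(n)=2n. Since log_8(8) = 1 and f(n) = Θ(n^1), Case 2 applies. T(n) = O(n log n).

Answer: O(n log n)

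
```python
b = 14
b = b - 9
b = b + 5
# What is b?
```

Trace:
`b = 14` → b = 14
`b = b - 9` → b = 5
`b = b + 5` → b = 10
So b = 10

Answer: 10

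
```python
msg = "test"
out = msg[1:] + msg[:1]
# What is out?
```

Trace:
`msg = "test"` → msg = 'test'
`out = msg[1:] + msg[:1]` → out = 'estt'
So out = 'estt'

Answer: 'estt'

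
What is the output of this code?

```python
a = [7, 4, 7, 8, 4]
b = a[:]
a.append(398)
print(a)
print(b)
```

Key concept: slice [:] creates copy.
Step by step:
`a = [7, 4, 7, 8, 4]` → a = [7, 4, 7, 8, 4]
`b = a[:]` → b = [7, 4, 7, 8, 4]
`a.append(398)` → a = [7, 4, 7, 8, 4, 398]
`print(a)` → prints [7, 4, 7, 8, 4, 398]
`print(b)` → prints [7, 4, 7, 8, 4]

Answer:
[7, 4, 7, 8, 4, 398]
[7, 4, 7, 8, 4]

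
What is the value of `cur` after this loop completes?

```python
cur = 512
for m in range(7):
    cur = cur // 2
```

Halve 7 times: 512 // 2^7 = 4
`cur` takes the values: 512 → 256 → 128 → 64 → 32 → 16 → 8 → 4

Answer: 4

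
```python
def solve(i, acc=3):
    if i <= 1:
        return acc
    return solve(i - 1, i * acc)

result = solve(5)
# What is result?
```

Accumulator trace (n, acc): (5, 3) -> (4, 15) -> (3, 60) -> (2, 180) -> (1, 360) -> return 360

Answer: 360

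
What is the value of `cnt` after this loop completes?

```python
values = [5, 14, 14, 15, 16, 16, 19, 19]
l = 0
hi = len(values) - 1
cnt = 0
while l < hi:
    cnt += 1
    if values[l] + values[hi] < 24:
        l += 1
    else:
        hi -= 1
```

Steps to find pair summing to 24
`cnt` takes the values: 0 → 1 → 2 → 3 → 4 → 5 → 6 → 7

Answer: 7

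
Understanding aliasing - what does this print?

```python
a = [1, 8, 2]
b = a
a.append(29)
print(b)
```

Key concept: basic list aliasing.
Step by step:
`a = [1, 8, 2]` → a = [1, 8, 2]
`b = a` → b = [1, 8, 2] (same object as a)
`a.append(29)` → a = [1, 8, 2, 29] (same object as b); b = [1, 8, 2, 29] (same object as a)
`print(b)` → prints [1, 8, 2, 29]

Answer: [1, 8, 2, 29]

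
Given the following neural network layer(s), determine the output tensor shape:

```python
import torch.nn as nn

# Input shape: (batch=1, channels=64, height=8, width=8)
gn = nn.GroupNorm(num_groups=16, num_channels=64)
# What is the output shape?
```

Input: (1, 64, 8, 8) -> Output: (1, 64, 8, 8)

Answer: (1, 64, 8, 8)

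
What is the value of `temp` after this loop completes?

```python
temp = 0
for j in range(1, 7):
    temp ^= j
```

XOR of 1 to 6
`temp` takes the values: 0 → 1 → 3 → 0 → 4 → 1 → 7

Answer: 7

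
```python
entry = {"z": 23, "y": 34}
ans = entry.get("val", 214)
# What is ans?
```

Trace:
`entry = {"z": 23, "y": 34}` → entry = {'z': 23, 'y': 34}
`ans = entry.get("val", 214)` → ans = 214
So ans = 214

Answer: 214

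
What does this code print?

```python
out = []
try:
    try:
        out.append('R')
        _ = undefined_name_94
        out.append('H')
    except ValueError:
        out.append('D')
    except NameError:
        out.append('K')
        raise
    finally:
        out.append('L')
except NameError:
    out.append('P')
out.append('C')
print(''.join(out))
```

Execution trace: 'R' (inner try body) → 'K' (inner except NameError) → 'L' (inner finally) → 'P' (outer except NameError) → 'C' (after the try/except). Output: RKLPC

Answer: RKLPC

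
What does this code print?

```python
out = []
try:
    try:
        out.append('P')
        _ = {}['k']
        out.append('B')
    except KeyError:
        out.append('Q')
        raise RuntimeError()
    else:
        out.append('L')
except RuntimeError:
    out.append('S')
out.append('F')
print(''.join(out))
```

Execution trace: 'P' (inner try body) → 'Q' (inner except KeyError) → 'S' (outer except RuntimeError) → 'F' (after the try/except). Output: PQSF

Answer: PQSF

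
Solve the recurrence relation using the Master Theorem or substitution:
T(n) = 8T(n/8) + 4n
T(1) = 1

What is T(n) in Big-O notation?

By Master Theorem: a=8, b=8, f(n)=4n. Since log_8(8) = 1 and f(n) = Θ(n^1), Case 2 applies. T(n) = O(n log n).

Answer: O(n log n)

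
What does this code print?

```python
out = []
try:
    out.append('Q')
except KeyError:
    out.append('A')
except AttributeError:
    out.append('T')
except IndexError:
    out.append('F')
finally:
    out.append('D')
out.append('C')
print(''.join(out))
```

Execution trace: 'Q' (try body, no exception) → 'D' (finally) → 'C' (after the try/except). Output: QDC

Answer: QDC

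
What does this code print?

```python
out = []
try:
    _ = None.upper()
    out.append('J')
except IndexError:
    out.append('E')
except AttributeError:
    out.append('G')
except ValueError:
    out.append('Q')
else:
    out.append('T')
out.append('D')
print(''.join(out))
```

Execution trace: 'G' (except AttributeError) → 'D' (after the try/except). Output: GD

Answer: GD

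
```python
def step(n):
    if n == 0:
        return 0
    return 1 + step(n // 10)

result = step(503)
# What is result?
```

Count of digits of 503: 3

Answer: 3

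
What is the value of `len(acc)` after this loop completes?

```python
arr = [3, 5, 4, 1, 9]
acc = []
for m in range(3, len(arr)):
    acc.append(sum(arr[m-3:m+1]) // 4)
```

Number of 4-element averages
`acc` takes the values: [] → [3] → [3, 4]
So `len(acc)` = 2

Answer: 2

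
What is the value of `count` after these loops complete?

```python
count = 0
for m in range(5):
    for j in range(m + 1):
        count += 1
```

Triangle: 1 + 2 + ... + 5
`count` takes the values: 0 → 1 → 2 → 3 → 4 → 5 → 6 → 7 → 8 → 9 → 10 → 11 → 12 → 13 → 14 → 15

Answer: 15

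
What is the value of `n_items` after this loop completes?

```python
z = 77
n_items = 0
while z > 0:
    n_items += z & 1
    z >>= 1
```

Count set bits in 77 (binary: 0b1001101)
`n_items` takes the values: 0 → 1 → 2 → 3 → 4

Answer: 4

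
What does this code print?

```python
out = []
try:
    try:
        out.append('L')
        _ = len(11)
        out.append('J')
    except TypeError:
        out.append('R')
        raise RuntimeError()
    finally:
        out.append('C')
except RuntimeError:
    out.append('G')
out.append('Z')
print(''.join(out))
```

Execution trace: 'L' (inner try body) → 'R' (inner except TypeError) → 'C' (inner finally) → 'G' (outer except RuntimeError) → 'Z' (after the try/except). Output: LRCGZ

Answer: LRCGZ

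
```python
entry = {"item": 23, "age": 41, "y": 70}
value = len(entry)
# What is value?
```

Trace:
`entry = {"item": 23, "age": 41, "y": 70}` → entry = {'item': 23, 'age': 41, 'y': 70}
`value = len(entry)` → value = 3
So value = 3

Answer: 3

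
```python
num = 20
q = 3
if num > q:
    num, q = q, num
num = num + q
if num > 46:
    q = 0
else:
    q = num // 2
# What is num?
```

Trace:
`num = 20` → num = 20
`q = 3` → q = 3
`if num > q: ...` → num > q is True → num = 3; q = 20
`num = num + q` → num = 23
`if num > 46: ...` → num > 46 is False, take else branch → q = 11
So num = 23

Answer: 23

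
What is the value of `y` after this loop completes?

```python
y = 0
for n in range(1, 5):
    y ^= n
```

XOR of 1 to 4
`y` takes the values: 0 → 1 → 3 → 0 → 4

Answer: 4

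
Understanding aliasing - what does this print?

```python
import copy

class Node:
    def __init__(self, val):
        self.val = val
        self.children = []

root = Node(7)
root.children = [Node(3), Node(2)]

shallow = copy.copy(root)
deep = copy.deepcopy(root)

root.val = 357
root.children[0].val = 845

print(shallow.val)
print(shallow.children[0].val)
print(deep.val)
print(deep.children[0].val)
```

Key concept: deep copy with custom objects.
Step by step:
`root = Node(7)` → root = Node(val=7, children=[])
`root.children = [Node(3), Node(2)]` → root = Node(val=7, children=[Node(val=3, children=[]), Node(val=2, children=[])])
`shallow = copy.copy(root)` → shallow = Node(val=7, children=[Node(val=3, children=[]), Node(val=2, children=[])])
`deep = copy.deepcopy(root)` → deep = Node(val=7, children=[Node(val=3, children=[]), Node(val=2, children=[])])
`root.val = 357` → root = Node(val=357, children=[Node(val=3, children=[]), Node(val=2, children=[])])
`root.children[0].val = 845` → root = Node(val=357, children=[Node(val=845, children=[]), Node(val=2, children=[])]); shallow = Node(val=7, children=[Node(val=845, children=[]), Node(val=2, children=[])])
`print(shallow.val)` → prints 7
`print(shallow.children[0].val)` → prints 845
`print(deep.val)` → prints 7
`print(deep.children[0].val)` → prints 3

Answer:
7
845
7
3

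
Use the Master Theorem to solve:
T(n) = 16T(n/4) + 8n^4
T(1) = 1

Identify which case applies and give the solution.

a=16, b=4, f(n)=8n^4. log_4(16) = 2. Since c=4 > 2 and the regularity condition holds (16(n/4)^4 = (16/4^4)n^4 with 16/4^4 < 1), Case 3 applies: T(n) = Θ(f(n)) = O(n^4).

Answer: O(n^4) - Case 3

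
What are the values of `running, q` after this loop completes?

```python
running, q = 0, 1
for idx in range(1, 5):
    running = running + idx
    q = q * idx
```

Sum and factorial of 1 to 4
`running, q` takes the values: (0, 1) → (1, 1) → (3, 1) → (3, 2) → (6, 2) → (6, 6) → (10, 6) → (10, 24)

Answer: 10, 24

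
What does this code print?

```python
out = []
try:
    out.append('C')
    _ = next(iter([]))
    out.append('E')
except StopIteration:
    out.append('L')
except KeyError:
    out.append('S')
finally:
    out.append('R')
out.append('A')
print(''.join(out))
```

Execution trace: 'C' (try body) → 'L' (except StopIteration) → 'R' (finally) → 'A' (after the try/except). Output: CLRA

Answer: CLRA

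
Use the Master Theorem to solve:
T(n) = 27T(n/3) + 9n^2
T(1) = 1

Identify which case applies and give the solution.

a=27, b=3, f(n)=9n^2. log_3(27) = 3. Since c=2 < 3, Case 1 applies: T(n) = Θ(n^log_b(a)) = O(n^3).

Answer: O(n^3) - Case 1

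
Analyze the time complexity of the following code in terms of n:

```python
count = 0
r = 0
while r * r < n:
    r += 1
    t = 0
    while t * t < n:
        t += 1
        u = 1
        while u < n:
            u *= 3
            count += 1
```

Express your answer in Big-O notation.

Each loop level contributes: √n × √n × log n. Multiplying the contributions gives O(n log n).

Answer: O(n log n)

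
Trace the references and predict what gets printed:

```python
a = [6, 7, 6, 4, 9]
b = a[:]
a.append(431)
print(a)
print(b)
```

Key concept: slice [:] creates copy.
Step by step:
`a = [6, 7, 6, 4, 9]` → a = [6, 7, 6, 4, 9]
`b = a[:]` → b = [6, 7, 6, 4, 9]
`a.append(431)` → a = [6, 7, 6, 4, 9, 431]
`print(a)` → prints [6, 7, 6, 4, 9, 431]
`print(b)` → prints [6, 7, 6, 4, 9]

Answer:
[6, 7, 6, 4, 9, 431]
[6, 7, 6, 4, 9]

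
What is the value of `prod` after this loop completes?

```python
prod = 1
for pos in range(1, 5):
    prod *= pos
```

4! = 24
`prod` takes the values: 1 → 2 → 6 → 24

Answer: 24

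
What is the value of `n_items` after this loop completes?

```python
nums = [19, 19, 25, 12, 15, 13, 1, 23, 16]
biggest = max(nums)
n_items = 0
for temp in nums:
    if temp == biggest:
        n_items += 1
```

Count of max value 25 in [19, 19, 25, 12, 15, 13, 1, 23, 16]
`n_items` takes the values: 0 → 1

Answer: 1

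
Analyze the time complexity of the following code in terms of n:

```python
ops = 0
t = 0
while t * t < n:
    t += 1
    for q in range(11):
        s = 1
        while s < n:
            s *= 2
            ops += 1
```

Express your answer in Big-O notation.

Each loop level contributes: √n × 1 × log n. Multiplying the contributions gives O(√n log n).

Answer: O(√n log n)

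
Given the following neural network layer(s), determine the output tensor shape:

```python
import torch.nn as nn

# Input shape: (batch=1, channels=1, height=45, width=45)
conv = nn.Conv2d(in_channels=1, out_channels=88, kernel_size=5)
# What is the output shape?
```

Input: (1, 1, 45, 45) -> Output: (1, 88, 41, 41)

Answer: (1, 88, 41, 41)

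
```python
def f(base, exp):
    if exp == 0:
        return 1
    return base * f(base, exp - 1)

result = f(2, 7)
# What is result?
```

f(2, 7) = 2 * 2 * 2 * 2 * 2 * 2 * 2 = 128

Answer: 128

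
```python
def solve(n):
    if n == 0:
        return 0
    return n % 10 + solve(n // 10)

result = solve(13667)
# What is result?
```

Sum of digits of 13667: 7 + 6 + 6 + 3 + 1 = 23

Answer: 23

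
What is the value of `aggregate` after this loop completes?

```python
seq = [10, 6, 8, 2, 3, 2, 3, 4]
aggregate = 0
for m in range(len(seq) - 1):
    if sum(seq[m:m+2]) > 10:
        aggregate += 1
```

Count windows with sum > 10
`aggregate` takes the values: 0 → 1 → 2

Answer: 2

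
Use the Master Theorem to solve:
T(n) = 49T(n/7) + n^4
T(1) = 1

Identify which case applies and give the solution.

a=49, b=7, f(n)=n^4. log_7(49) = 2. Since c=4 > 2 and the regularity condition holds (49(n/7)^4 = (49/7^4)n^4 with 49/7^4 < 1), Case 3 applies: T(n) = Θ(f(n)) = O(n^4).

Answer: O(n^4) - Case 3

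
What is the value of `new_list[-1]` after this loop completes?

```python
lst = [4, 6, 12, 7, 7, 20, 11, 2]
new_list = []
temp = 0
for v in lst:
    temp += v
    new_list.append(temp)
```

Cumulative sum ends at 69
`new_list` takes the values: [] → [4] → [4, 10] → [4, 10, 22] → [4, 10, 22, 29] → [4, 10, 22, 29, 36] → [4, 10, 22, 29, 36, 56] → [4, 10, 22, 29, 36, 56, 67] → [4, 10, 22, 29, 36, 56, 67, 69]
So `new_list[-1]` = 69

Answer: 69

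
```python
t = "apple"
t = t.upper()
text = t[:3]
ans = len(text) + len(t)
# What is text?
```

Trace:
`t = "apple"` → t = 'apple'
`t = t.upper()` → t = 'APPLE'
`text = t[:3]` → text = 'APP'
`ans = len(text) + len(t)` → ans = 8
So text = 'APP'

Answer: 'APP'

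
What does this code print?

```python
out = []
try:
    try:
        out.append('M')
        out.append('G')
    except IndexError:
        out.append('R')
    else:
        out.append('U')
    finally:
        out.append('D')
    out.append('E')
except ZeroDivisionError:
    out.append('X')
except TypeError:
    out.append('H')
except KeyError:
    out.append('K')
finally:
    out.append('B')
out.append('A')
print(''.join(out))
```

Execution trace: 'M' (inner try body) → 'G' (inner try body, no exception) → 'U' (inner else) → 'D' (inner finally) → 'E' (try body, no exception) → 'B' (finally) → 'A' (after the try/except). Output: MGUDEBA

Answer: MGUDEBA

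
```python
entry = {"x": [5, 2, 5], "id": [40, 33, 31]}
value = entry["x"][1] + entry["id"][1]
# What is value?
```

Trace:
`entry = {"x": [5, 2, 5], "id": [40, 33, 31]}` → entry = {'x': [5, 2, 5], 'id': [40, 33, 31]}
`value = entry["x"][1] + entry["id"][1]` → value = 35
So value = 35

Answer: 35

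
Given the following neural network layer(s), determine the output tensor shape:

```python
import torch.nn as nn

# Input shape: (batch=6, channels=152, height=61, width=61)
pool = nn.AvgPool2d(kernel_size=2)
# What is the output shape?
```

Input: (6, 152, 61, 61) -> Output: (6, 152, 30, 30)

Answer: (6, 152, 30, 30)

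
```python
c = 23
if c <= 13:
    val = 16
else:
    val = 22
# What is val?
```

Trace:
`c = 23` → c = 23
`if c <= 13: ...` → c <= 13 is False, take else branch → val = 22
So val = 22

Answer: 22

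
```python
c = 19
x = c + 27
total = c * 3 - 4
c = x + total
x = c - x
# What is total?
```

Trace:
`c = 19` → c = 19
`x = c + 27` → x = 46
`total = c * 3 - 4` → total = 53
`c = x + total` → c = 99
`x = c - x` → x = 53
So total = 53

Answer: 53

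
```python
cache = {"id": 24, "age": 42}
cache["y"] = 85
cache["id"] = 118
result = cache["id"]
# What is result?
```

Trace:
`cache = {"id": 24, "age": 42}` → cache = {'id': 24, 'age': 42}
`cache["y"] = 85` → cache = {'id': 24, 'age': 42, 'y': 85}
`cache["id"] = 118` → cache = {'id': 118, 'age': 42, 'y': 85}
`result = cache["id"]` → result = 118
So result = 118

Answer: 118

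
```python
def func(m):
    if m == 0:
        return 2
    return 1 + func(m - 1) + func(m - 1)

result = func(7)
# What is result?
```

func(m) = 1 + 2·func(m-1), func(0)=2. Closed form: (2+1)·2^7 - 1 = 383.

Answer: 383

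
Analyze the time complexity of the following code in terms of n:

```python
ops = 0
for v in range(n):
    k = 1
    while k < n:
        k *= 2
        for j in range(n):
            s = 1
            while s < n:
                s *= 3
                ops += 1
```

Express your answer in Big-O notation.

Each loop level contributes: n × log n × n × log n. Multiplying the contributions gives O(n^2 log² n).

Answer: O(n^2 log² n)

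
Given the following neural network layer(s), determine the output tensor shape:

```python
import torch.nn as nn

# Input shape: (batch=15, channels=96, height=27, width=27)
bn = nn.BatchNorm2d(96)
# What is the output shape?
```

Input: (15, 96, 27, 27) -> Output: (15, 96, 27, 27)

Answer: (15, 96, 27, 27)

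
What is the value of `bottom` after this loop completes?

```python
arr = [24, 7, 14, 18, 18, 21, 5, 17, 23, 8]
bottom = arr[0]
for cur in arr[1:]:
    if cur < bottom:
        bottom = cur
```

Minimum of [24, 7, 14, 18, 18, 21, 5, 17, 23, 8]
`bottom` takes the values: 24 → 7 → 5

Answer: 5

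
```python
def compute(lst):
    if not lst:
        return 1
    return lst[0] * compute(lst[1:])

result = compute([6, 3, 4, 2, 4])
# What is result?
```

Product over [6, 3, 4, 2, 4] = 6 * 3 * 4 * 2 * 4 = 576

Answer: 576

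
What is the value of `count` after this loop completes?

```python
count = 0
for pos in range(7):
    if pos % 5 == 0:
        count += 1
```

Count numbers divisible by 5 in range(7)
`count` takes the values: 0 → 1 → 2

Answer: 2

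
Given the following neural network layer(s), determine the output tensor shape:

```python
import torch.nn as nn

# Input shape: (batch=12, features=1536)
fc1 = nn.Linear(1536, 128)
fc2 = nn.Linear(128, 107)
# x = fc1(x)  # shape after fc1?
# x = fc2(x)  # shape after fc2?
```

Input: (12, 1536) -> after fc1: (12, 128) -> Output: (12, 107)

Answer: (12, 107)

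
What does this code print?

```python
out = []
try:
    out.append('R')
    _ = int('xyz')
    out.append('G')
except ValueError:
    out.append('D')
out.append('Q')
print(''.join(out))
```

Execution trace: 'R' (try body) → 'D' (except ValueError) → 'Q' (after the try/except). Output: RDQ

Answer: RDQ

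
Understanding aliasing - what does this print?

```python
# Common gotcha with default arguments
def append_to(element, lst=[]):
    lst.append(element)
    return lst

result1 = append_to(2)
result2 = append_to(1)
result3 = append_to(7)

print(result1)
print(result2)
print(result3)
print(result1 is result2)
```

Key concept: mutable default argument gotcha.
Step by step:
`result1 = append_to(2)` → result1 = [2]
`result2 = append_to(1)` → result1 = [2, 1] (same object as result2); result2 = [2, 1] (same object as result1)
`result3 = append_to(7)` → result1 = [2, 1, 7] (same object as result2, result3); result2 = [2, 1, 7] (same object as result1, result3); result3 = [2, 1, 7] (same object as result1, result2)
`print(result1)` → prints [2, 1, 7]
`print(result2)` → prints [2, 1, 7]
`print(result3)` → prints [2, 1, 7]
`print(result1 is result2)` → prints True

Answer:
[2, 1, 7]
[2, 1, 7]
[2, 1, 7]
True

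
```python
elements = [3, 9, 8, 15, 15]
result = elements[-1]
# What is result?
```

Trace:
`elements = [3, 9, 8, 15, 15]` → elements = [3, 9, 8, 15, 15]
`result = elements[-1]` → result = 15
So result = 15

Answer: 15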